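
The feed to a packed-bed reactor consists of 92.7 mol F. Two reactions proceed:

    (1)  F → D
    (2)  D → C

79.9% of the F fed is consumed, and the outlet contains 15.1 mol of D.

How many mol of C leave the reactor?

59 mol

Conversion of F: F consumed = 1ξ₁ = 0.799 × 92.7 → ξ₁ = 74.07 mol.
D balance: n_D = 0 + 1ξ₁ − 1ξ₂ = 15.1 → ξ₂ = (1·74.07 − 15.1)/1 = 58.97 mol.
Outlet amounts (n = n₀ + Σ ν·ξ):
  F: 92.7 − 1(74.07) = 18.63
  D: 0 + 1(74.07) − 1(58.97) = 15.1
  C: 0 + 1(58.97) = 58.97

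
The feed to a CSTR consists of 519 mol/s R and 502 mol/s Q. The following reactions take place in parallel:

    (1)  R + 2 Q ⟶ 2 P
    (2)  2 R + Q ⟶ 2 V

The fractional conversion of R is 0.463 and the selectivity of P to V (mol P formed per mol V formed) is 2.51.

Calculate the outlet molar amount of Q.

Conversion of R: R consumed = 0.463 × 519 = 240.3 mol/s = 1ξ₁ + 2ξ₂.
Selectivity: 2ξ₁ / (2ξ₂) = 2.51 → ξ₁ = 2.51 ξ₂.
Substitute: (1·2.51 + 2) ξ₂ = 240.3 → ξ₂ = 53.28 mol/s, ξ₁ = 133.7 mol/s.
Outlet amounts (n = n₀ + Σ ν·ξ):
  R: 519 − 1(133.7) − 2(53.28) = 278.7
  Q: 502 − 2(133.7) − 1(53.28) = 181.2
  P: 0 + 2(133.7) = 267.5
  V: 0 + 2(53.28) = 106.6

181 mol/s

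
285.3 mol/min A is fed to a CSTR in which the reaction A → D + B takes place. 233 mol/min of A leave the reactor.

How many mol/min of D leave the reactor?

For A: n = n₀ − 1ξ → 233 = 285.3 − 1ξ, giving ξ = 52.3 mol/min.
Outlet amounts (n = n₀ + ν ξ):
  A: 285.3 − 1(52.3) = 233
  D: 0 + 1(52.3) = 52.3
  B: 0 + 1(52.3) = 52.3

52.3 mol/min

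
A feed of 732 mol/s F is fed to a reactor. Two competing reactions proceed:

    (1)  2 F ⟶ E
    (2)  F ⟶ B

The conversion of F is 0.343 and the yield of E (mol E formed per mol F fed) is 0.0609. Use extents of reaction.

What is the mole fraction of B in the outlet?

Yield of E: 1ξ₁ / 732 = 0.0609 → ξ₁ = 44.58 mol/s.
Conversion of F: 2ξ₁ + 1ξ₂ = 0.343 × 732 = 251.1 → ξ₂ = 161.9 mol/s.
Outlet amounts (n = n₀ + Σ ν·ξ):
  F: 732 − 2(44.58) − 1(161.9) = 480.9
  E: 0 + 1(44.58) = 44.58
  B: 0 + 1(161.9) = 161.9
Total out = 687.4 mol/s; y_B = 161.9 / 687.4 = 0.2355.

0.236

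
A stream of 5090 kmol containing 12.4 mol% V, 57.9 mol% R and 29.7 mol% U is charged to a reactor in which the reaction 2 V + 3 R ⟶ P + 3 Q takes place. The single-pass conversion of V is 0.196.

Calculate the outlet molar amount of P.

61.9 kmol

V reacted = 0.196 × 631.2 = 123.7 kmol; ν_V = −2, so ξ = 123.7/2 = 61.85 kmol.
Outlet amounts (n = n₀ + ν ξ):
  V: 631.2 − 2(61.85) = 507.5
  R: 2947 − 3(61.85) = 2762
  P: 0 + 1(61.85) = 61.85
  Q: 0 + 3(61.85) = 185.6
  U: 1512 (inert)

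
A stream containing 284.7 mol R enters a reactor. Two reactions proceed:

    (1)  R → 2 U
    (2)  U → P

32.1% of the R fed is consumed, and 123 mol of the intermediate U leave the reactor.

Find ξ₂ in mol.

Conversion of R: R consumed = 1ξ₁ = 0.321 × 284.7 → ξ₁ = 91.39 mol.
U balance: n_U = 0 + 2ξ₁ − 1ξ₂ = 123 → ξ₂ = (2·91.39 − 123)/1 = 59.78 mol.
Outlet amounts (n = n₀ + Σ ν·ξ):
  R: 284.7 − 1(91.39) = 193.3
  U: 0 + 2(91.39) − 1(59.78) = 123
  P: 0 + 1(59.78) = 59.78

ξ₂ = 59.8 mol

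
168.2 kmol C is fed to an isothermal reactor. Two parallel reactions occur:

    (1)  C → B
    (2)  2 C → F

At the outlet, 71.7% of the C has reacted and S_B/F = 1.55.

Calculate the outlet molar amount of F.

34 kmol

Conversion of C: C consumed = 0.717 × 168.2 = 120.6 kmol = 1ξ₁ + 2ξ₂.
Selectivity: 1ξ₁ / (1ξ₂) = 1.55 → ξ₁ = 1.55 ξ₂.
Substitute: (1·1.55 + 2) ξ₂ = 120.6 → ξ₂ = 33.97 kmol, ξ₁ = 52.66 kmol.
Outlet amounts (n = n₀ + Σ ν·ξ):
  C: 168.2 − 1(52.66) − 2(33.97) = 47.6
  B: 0 + 1(52.66) = 52.66
  F: 0 + 1(33.97) = 33.97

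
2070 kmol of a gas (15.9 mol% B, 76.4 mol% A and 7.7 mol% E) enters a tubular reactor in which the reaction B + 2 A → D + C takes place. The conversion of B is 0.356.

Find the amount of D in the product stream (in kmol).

117 kmol

B reacted = 0.356 × 329.1 = 117.2 kmol; ν_B = −1, so ξ = 117.2/1 = 117.2 kmol.
Outlet amounts (n = n₀ + ν ξ):
  B: 329.1 − 1(117.2) = 212
  A: 1581 − 2(117.2) = 1347
  D: 0 + 1(117.2) = 117.2
  C: 0 + 1(117.2) = 117.2
  E: 159.4 (inert)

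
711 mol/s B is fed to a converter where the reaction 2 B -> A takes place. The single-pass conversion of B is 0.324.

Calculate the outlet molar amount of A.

B reacted = 0.324 × 711 = 230.4 mol/s; ν_B = −2, so ξ = 230.4/2 = 115.2 mol/s.
Outlet amounts (n = n₀ + ν ξ):
  B: 711 − 2(115.2) = 480.6
  A: 0 + 1(115.2) = 115.2

115 mol/s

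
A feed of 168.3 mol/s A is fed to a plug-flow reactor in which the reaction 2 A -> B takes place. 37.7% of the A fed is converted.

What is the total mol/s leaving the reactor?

A reacted = 0.377 × 168.3 = 63.45 mol/s; ν_A = −2, so ξ = 63.45/2 = 31.72 mol/s.
Outlet amounts (n = n₀ + ν ξ):
  A: 168.3 − 2(31.72) = 104.9
  B: 0 + 1(31.72) = 31.72
Total out = 104.9 + 31.72 = 136.6 mol/s.

137 mol/s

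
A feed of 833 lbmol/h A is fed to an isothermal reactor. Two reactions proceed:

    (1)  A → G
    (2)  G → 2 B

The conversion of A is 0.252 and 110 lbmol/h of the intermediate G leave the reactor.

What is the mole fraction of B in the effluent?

0.214

Conversion of A: A consumed = 1ξ₁ = 0.252 × 833 → ξ₁ = 209.9 lbmol/h.
G balance: n_G = 0 + 1ξ₁ − 1ξ₂ = 110 → ξ₂ = (1·209.9 − 110)/1 = 99.92 lbmol/h.
Outlet amounts (n = n₀ + Σ ν·ξ):
  A: 833 − 1(209.9) = 623.1
  G: 0 + 1(209.9) − 1(99.92) = 110
  B: 0 + 2(99.92) = 199.8
Total out = 932.9 lbmol/h; y_B = 199.8 / 932.9 = 0.2142.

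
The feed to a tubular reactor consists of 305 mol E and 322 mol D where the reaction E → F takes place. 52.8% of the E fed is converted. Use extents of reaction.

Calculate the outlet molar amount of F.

161 mol

E reacted = 0.528 × 305 = 161 mol; ν_E = −1, so ξ = 161/1 = 161 mol.
Outlet amounts (n = n₀ + ν ξ):
  E: 305 − 1(161) = 144
  F: 0 + 1(161) = 161
  D: 322 (inert)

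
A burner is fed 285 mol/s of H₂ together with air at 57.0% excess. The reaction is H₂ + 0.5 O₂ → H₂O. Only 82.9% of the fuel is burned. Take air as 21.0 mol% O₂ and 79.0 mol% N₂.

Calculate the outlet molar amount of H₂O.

236 mol/s

Stoichiometric O₂ = 0.5 × 285 = 142.5 mol/s; O₂ fed = 142.5 × 1.570 = 223.7 mol/s.
N₂ fed = 223.7 × 79/21 = 841.6 mol/s.
Fuel reacted = 0.829 × 285 → ξ = 236.3 mol/s.
Outlet (n = n₀ + ν ξ):
  H₂: 285 − 1(236.3) = 48.74
  O₂: 223.7 − 0.5(236.3) = 105.6
  N₂: 841.6 (inert)
  H₂O: 0 + 1(236.3) = 236.3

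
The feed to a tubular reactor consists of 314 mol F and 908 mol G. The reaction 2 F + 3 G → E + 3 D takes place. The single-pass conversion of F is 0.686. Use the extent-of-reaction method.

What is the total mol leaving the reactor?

1110 mol

F reacted = 0.686 × 314 = 215.4 mol; ν_F = −2, so ξ = 215.4/2 = 107.7 mol.
Outlet amounts (n = n₀ + ν ξ):
  F: 314 − 2(107.7) = 98.6
  G: 908 − 3(107.7) = 584.9
  E: 0 + 1(107.7) = 107.7
  D: 0 + 3(107.7) = 323.1
Total out = 98.6 + 584.9 + 107.7 + 323.1 = 1114 mol.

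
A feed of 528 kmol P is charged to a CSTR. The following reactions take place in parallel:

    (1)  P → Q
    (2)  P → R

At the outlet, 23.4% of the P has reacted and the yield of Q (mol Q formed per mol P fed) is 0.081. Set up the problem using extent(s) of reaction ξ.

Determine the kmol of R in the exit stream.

Yield of Q: 1ξ₁ / 528 = 0.081 → ξ₁ = 42.77 kmol.
Conversion of P: 1ξ₁ + 1ξ₂ = 0.234 × 528 = 123.6 → ξ₂ = 80.78 kmol.
Outlet amounts (n = n₀ + Σ ν·ξ):
  P: 528 − 1(42.77) − 1(80.78) = 404.4
  Q: 0 + 1(42.77) = 42.77
  R: 0 + 1(80.78) = 80.78

80.8 kmol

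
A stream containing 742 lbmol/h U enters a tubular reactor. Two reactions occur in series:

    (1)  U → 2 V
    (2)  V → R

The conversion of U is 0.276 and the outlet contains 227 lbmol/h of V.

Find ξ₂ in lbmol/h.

Conversion of U: U consumed = 1ξ₁ = 0.276 × 742 → ξ₁ = 204.8 lbmol/h.
V balance: n_V = 0 + 2ξ₁ − 1ξ₂ = 227 → ξ₂ = (2·204.8 − 227)/1 = 182.6 lbmol/h.
Outlet amounts (n = n₀ + Σ ν·ξ):
  U: 742 − 1(204.8) = 537.2
  V: 0 + 2(204.8) − 1(182.6) = 227
  R: 0 + 1(182.6) = 182.6

ξ₂ = 183 lbmol/h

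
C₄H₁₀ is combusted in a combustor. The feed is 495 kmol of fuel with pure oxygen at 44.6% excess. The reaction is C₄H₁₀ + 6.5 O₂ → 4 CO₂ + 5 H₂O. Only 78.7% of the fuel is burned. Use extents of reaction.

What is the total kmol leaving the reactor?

Stoichiometric O₂ = 6.5 × 495 = 3218 kmol; O₂ fed = 3218 × 1.446 = 4653 kmol.
Fuel reacted = 0.787 × 495 → ξ = 389.6 kmol.
Outlet (n = n₀ + ν ξ):
  C₄H₁₀: 495 − 1(389.6) = 105.4
  O₂: 4653 − 6.5(389.6) = 2120
  CO₂: 0 + 4(389.6) = 1558
  H₂O: 0 + 5(389.6) = 1948
Total out = 105.4 + 2120 + 1558 + 1948 = 5732 kmol.

5730 kmol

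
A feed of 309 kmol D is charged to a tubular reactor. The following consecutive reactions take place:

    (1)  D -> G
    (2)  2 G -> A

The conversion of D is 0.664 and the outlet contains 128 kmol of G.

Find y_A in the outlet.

Conversion of D: D consumed = 1ξ₁ = 0.664 × 309 → ξ₁ = 205.2 kmol.
G balance: n_G = 0 + 1ξ₁ − 2ξ₂ = 128 → ξ₂ = (1·205.2 − 128)/2 = 38.59 kmol.
Outlet amounts (n = n₀ + Σ ν·ξ):
  D: 309 − 1(205.2) = 103.8
  G: 0 + 1(205.2) − 2(38.59) = 128
  A: 0 + 1(38.59) = 38.59
Total out = 270.4 kmol; y_A = 38.59 / 270.4 = 0.1427.

0.143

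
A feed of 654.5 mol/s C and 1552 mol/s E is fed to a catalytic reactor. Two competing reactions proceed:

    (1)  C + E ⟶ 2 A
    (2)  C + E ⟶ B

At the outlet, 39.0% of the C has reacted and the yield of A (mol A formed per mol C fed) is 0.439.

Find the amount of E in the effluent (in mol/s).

Yield of A: 2ξ₁ / 654.5 = 0.439 → ξ₁ = 143.7 mol/s.
Conversion of C: 1ξ₁ + 1ξ₂ = 0.39 × 654.5 = 255.3 → ξ₂ = 111.6 mol/s.
Outlet amounts (n = n₀ + Σ ν·ξ):
  C: 654.5 − 1(143.7) − 1(111.6) = 399.2
  E: 1552 − 1(143.7) − 1(111.6) = 1297
  A: 0 + 2(143.7) = 287.3
  B: 0 + 1(111.6) = 111.6

1300 mol/s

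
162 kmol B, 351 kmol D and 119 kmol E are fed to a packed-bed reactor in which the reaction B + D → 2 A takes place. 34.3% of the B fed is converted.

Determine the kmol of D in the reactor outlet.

295 kmol

B reacted = 0.343 × 162 = 55.57 kmol; ν_B = −1, so ξ = 55.57/1 = 55.57 kmol.
Outlet amounts (n = n₀ + ν ξ):
  B: 162 − 1(55.57) = 106.4
  D: 351 − 1(55.57) = 295.4
  A: 0 + 2(55.57) = 111.1
  E: 119 (inert)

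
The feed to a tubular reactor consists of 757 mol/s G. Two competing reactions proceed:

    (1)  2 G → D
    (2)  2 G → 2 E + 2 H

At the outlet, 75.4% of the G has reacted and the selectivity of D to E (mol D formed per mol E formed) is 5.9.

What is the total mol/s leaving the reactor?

538 mol/s

Conversion of G: G consumed = 0.754 × 757 = 570.8 mol/s = 2ξ₁ + 2ξ₂.
Selectivity: 1ξ₁ / (2ξ₂) = 5.9 → ξ₁ = 11.8 ξ₂.
Substitute: (2·11.8 + 2) ξ₂ = 570.8 → ξ₂ = 22.3 mol/s, ξ₁ = 263.1 mol/s.
Outlet amounts (n = n₀ + Σ ν·ξ):
  G: 757 − 2(263.1) − 2(22.3) = 186.2
  D: 0 + 1(263.1) = 263.1
  E: 0 + 2(22.3) = 44.59
  H: 0 + 2(22.3) = 44.59
Total out = 186.2 + 263.1 + 44.59 + 44.59 = 538.5 mol/s.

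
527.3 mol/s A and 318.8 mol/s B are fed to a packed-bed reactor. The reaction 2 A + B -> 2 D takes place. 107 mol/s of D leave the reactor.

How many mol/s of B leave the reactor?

265 mol/s

For D: n = n₀ + 2ξ → 107 = 0 + 2ξ, giving ξ = 53.5 mol/s.
Outlet amounts (n = n₀ + ν ξ):
  A: 527.3 − 2(53.5) = 420.3
  B: 318.8 − 1(53.5) = 265.3
  D: 0 + 2(53.5) = 107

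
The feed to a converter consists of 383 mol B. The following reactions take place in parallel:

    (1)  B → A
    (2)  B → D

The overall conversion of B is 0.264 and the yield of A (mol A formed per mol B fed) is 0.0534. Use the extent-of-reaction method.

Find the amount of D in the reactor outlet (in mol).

Yield of A: 1ξ₁ / 383 = 0.0534 → ξ₁ = 20.45 mol.
Conversion of B: 1ξ₁ + 1ξ₂ = 0.264 × 383 = 101.1 → ξ₂ = 80.66 mol.
Outlet amounts (n = n₀ + Σ ν·ξ):
  B: 383 − 1(20.45) − 1(80.66) = 281.9
  A: 0 + 1(20.45) = 20.45
  D: 0 + 1(80.66) = 80.66

80.7 mol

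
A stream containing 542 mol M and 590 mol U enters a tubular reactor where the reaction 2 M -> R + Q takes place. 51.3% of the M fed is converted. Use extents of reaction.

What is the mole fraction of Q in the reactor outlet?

0.123

M reacted = 0.513 × 542 = 278 mol; ν_M = −2, so ξ = 278/2 = 139 mol.
Outlet amounts (n = n₀ + ν ξ):
  M: 542 − 2(139) = 264
  R: 0 + 1(139) = 139
  Q: 0 + 1(139) = 139
  U: 590 (inert)
Total out = 1132 mol; y_Q = 139 / 1132 = 0.1228.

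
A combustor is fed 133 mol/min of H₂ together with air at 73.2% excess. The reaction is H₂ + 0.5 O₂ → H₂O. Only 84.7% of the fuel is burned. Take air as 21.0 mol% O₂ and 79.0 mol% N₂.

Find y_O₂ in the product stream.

0.0941

Stoichiometric O₂ = 0.5 × 133 = 66.5 mol/min; O₂ fed = 66.5 × 1.732 = 115.2 mol/min.
N₂ fed = 115.2 × 79/21 = 433.3 mol/min.
Fuel reacted = 0.847 × 133 → ξ = 112.7 mol/min.
Outlet (n = n₀ + ν ξ):
  H₂: 133 − 1(112.7) = 20.35
  O₂: 115.2 − 0.5(112.7) = 58.85
  N₂: 433.3 (inert)
  H₂O: 0 + 1(112.7) = 112.7
Total out = 625.1 mol/min; y_O₂ = 58.85 / 625.1 = 0.09414.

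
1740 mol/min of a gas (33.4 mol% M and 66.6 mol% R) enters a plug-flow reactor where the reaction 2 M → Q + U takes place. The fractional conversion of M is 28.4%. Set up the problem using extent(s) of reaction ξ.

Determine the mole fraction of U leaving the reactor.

0.0474

M reacted = 0.284 × 581.2 = 165 mol/min; ν_M = −2, so ξ = 165/2 = 82.52 mol/min.
Outlet amounts (n = n₀ + ν ξ):
  M: 581.2 − 2(82.52) = 416.1
  Q: 0 + 1(82.52) = 82.52
  U: 0 + 1(82.52) = 82.52
  R: 1159 (inert)
Total out = 1740 mol/min; y_U = 82.52 / 1740 = 0.04743.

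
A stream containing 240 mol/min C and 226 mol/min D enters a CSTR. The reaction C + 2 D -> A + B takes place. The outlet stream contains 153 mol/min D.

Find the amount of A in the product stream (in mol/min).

36.5 mol/min

For D: n = n₀ − 2ξ → 153 = 226 − 2ξ, giving ξ = 36.5 mol/min.
Outlet amounts (n = n₀ + ν ξ):
  C: 240 − 1(36.5) = 203.5
  D: 226 − 2(36.5) = 153
  A: 0 + 1(36.5) = 36.5
  B: 0 + 1(36.5) = 36.5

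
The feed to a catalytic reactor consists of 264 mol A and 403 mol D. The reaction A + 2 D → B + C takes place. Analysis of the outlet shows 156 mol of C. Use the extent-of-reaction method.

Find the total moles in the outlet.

511 mol

For C: n = n₀ + 1ξ → 156 = 0 + 1ξ, giving ξ = 156 mol.
Outlet amounts (n = n₀ + ν ξ):
  A: 264 − 1(156) = 108
  D: 403 − 2(156) = 91
  B: 0 + 1(156) = 156
  C: 0 + 1(156) = 156
Total out = 108 + 91 + 156 + 156 = 511 mol.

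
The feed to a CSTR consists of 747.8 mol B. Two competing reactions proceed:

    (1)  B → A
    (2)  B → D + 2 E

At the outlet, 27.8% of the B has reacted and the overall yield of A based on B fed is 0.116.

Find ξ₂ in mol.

Yield of A: 1ξ₁ / 747.8 = 0.116 → ξ₁ = 86.74 mol.
Conversion of B: 1ξ₁ + 1ξ₂ = 0.278 × 747.8 = 207.9 → ξ₂ = 121.1 mol.
Outlet amounts (n = n₀ + Σ ν·ξ):
  B: 747.8 − 1(86.74) − 1(121.1) = 539.9
  A: 0 + 1(86.74) = 86.74
  D: 0 + 1(121.1) = 121.1
  E: 0 + 2(121.1) = 242.3

ξ₂ = 121 mol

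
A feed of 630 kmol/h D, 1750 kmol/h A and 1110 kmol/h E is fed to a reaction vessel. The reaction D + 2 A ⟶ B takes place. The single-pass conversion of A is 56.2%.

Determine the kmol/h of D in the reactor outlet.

A reacted = 0.562 × 1750 = 983.5 kmol/h; ν_A = −2, so ξ = 983.5/2 = 491.8 kmol/h.
Outlet amounts (n = n₀ + ν ξ):
  D: 630 − 1(491.8) = 138.2
  A: 1750 − 2(491.8) = 766.5
  B: 0 + 1(491.8) = 491.8
  E: 1110 (inert)

138 kmol/h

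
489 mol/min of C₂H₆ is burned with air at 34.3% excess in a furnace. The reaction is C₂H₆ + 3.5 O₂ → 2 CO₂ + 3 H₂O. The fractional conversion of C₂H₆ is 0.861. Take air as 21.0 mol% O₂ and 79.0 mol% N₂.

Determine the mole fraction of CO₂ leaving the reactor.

Stoichiometric O₂ = 3.5 × 489 = 1712 mol/min; O₂ fed = 1712 × 1.343 = 2299 mol/min.
N₂ fed = 2299 × 79/21 = 8647 mol/min.
Fuel reacted = 0.861 × 489 → ξ = 421 mol/min.
Outlet (n = n₀ + ν ξ):
  C₂H₆: 489 − 1(421) = 67.97
  O₂: 2299 − 3.5(421) = 824.9
  N₂: 8647 (inert)
  CO₂: 0 + 2(421) = 842.1
  H₂O: 0 + 3(421) = 1263
Total out = 11640 mol/min; y_CO₂ = 842.1 / 11640 = 0.07231.

0.0723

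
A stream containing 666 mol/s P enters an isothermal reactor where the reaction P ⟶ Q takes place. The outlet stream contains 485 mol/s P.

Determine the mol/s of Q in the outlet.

For P: n = n₀ − 1ξ → 485 = 666 − 1ξ, giving ξ = 181 mol/s.
Outlet amounts (n = n₀ + ν ξ):
  P: 666 − 1(181) = 485
  Q: 0 + 1(181) = 181

181 mol/s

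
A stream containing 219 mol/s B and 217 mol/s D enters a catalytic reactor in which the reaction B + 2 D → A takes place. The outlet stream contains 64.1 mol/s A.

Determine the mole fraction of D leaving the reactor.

0.288

For A: n = n₀ + 1ξ → 64.1 = 0 + 1ξ, giving ξ = 64.1 mol/s.
Outlet amounts (n = n₀ + ν ξ):
  B: 219 − 1(64.1) = 154.9
  D: 217 − 2(64.1) = 88.8
  A: 0 + 1(64.1) = 64.1
Total out = 307.8 mol/s; y_D = 88.8 / 307.8 = 0.2885.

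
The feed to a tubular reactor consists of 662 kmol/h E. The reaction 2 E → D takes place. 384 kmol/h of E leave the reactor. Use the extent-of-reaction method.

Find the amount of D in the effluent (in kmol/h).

139 kmol/h

For E: n = n₀ − 2ξ → 384 = 662 − 2ξ, giving ξ = 139 kmol/h.
Outlet amounts (n = n₀ + ν ξ):
  E: 662 − 2(139) = 384
  D: 0 + 1(139) = 139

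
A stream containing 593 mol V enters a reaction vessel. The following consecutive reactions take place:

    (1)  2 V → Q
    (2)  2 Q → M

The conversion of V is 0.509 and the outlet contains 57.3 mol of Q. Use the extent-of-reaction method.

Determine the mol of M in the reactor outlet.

46.8 mol

Conversion of V: V consumed = 2ξ₁ = 0.509 × 593 → ξ₁ = 150.9 mol.
Q balance: n_Q = 0 + 1ξ₁ − 2ξ₂ = 57.3 → ξ₂ = (1·150.9 − 57.3)/2 = 46.81 mol.
Outlet amounts (n = n₀ + Σ ν·ξ):
  V: 593 − 2(150.9) = 291.2
  Q: 0 + 1(150.9) − 2(46.81) = 57.3
  M: 0 + 1(46.81) = 46.81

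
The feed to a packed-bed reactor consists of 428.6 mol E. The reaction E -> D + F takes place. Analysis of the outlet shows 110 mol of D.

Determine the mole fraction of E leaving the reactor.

0.592

For D: n = n₀ + 1ξ → 110 = 0 + 1ξ, giving ξ = 110 mol.
Outlet amounts (n = n₀ + ν ξ):
  E: 428.6 − 1(110) = 318.6
  D: 0 + 1(110) = 110
  F: 0 + 1(110) = 110
Total out = 538.6 mol; y_E = 318.6 / 538.6 = 0.5915.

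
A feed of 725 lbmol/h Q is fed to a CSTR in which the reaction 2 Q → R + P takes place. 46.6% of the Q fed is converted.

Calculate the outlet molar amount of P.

169 lbmol/h

Q reacted = 0.466 × 725 = 337.9 lbmol/h; ν_Q = −2, so ξ = 337.9/2 = 168.9 lbmol/h.
Outlet amounts (n = n₀ + ν ξ):
  Q: 725 − 2(168.9) = 387.1
  R: 0 + 1(168.9) = 168.9
  P: 0 + 1(168.9) = 168.9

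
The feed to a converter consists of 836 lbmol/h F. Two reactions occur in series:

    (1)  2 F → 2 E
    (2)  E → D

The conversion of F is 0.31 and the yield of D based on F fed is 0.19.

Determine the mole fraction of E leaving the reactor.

0.12

Conversion of F: F consumed = 2ξ₁ = 0.31 × 836 → ξ₁ = 129.6 lbmol/h.
Yield of D: 1ξ₂ / 836 = 0.19 → ξ₂ = 158.8 lbmol/h.
Outlet amounts (n = n₀ + Σ ν·ξ):
  F: 836 − 2(129.6) = 576.8
  E: 0 + 2(129.6) − 1(158.8) = 100.3
  D: 0 + 1(158.8) = 158.8
Total out = 836 lbmol/h; y_E = 100.3 / 836 = 0.12.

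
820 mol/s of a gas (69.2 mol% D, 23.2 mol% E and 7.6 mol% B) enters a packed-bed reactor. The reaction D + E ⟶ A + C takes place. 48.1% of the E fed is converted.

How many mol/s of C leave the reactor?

E reacted = 0.481 × 190.2 = 91.51 mol/s; ν_E = −1, so ξ = 91.51/1 = 91.51 mol/s.
Outlet amounts (n = n₀ + ν ξ):
  D: 567.4 − 1(91.51) = 475.9
  E: 190.2 − 1(91.51) = 98.73
  A: 0 + 1(91.51) = 91.51
  C: 0 + 1(91.51) = 91.51
  B: 62.32 (inert)

91.5 mol/s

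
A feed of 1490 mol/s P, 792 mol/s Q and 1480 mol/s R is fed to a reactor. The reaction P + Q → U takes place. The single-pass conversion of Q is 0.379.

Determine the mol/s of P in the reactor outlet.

Q reacted = 0.379 × 792 = 300.2 mol/s; ν_Q = −1, so ξ = 300.2/1 = 300.2 mol/s.
Outlet amounts (n = n₀ + ν ξ):
  P: 1490 − 1(300.2) = 1190
  Q: 792 − 1(300.2) = 491.8
  U: 0 + 1(300.2) = 300.2
  R: 1480 (inert)

1190 mol/s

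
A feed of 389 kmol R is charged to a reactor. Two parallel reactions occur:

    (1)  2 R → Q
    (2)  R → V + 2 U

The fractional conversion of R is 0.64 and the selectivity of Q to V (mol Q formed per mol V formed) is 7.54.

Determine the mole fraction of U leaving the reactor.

Conversion of R: R consumed = 0.64 × 389 = 249 kmol = 2ξ₁ + 1ξ₂.
Selectivity: 1ξ₁ / (1ξ₂) = 7.54 → ξ₁ = 7.54 ξ₂.
Substitute: (2·7.54 + 1) ξ₂ = 249 → ξ₂ = 15.48 kmol, ξ₁ = 116.7 kmol.
Outlet amounts (n = n₀ + Σ ν·ξ):
  R: 389 − 2(116.7) − 1(15.48) = 140
  Q: 0 + 1(116.7) = 116.7
  V: 0 + 1(15.48) = 15.48
  U: 0 + 2(15.48) = 30.97
Total out = 303.2 kmol; y_U = 30.97 / 303.2 = 0.1021.

0.102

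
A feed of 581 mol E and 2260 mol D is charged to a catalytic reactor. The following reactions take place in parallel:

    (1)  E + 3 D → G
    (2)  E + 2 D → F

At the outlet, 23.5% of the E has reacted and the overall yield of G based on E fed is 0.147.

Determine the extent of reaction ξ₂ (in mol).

Yield of G: 1ξ₁ / 581 = 0.147 → ξ₁ = 85.41 mol.
Conversion of E: 1ξ₁ + 1ξ₂ = 0.235 × 581 = 136.5 → ξ₂ = 51.13 mol.
Outlet amounts (n = n₀ + Σ ν·ξ):
  E: 581 − 1(85.41) − 1(51.13) = 444.5
  D: 2260 − 3(85.41) − 2(51.13) = 1902
  G: 0 + 1(85.41) = 85.41
  F: 0 + 1(51.13) = 51.13

ξ₂ = 51.1 mol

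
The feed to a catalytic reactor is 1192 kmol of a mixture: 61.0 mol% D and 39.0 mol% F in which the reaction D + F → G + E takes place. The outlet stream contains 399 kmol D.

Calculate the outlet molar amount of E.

For D: n = n₀ − 1ξ → 399 = 727.1 − 1ξ, giving ξ = 328.1 kmol.
Outlet amounts (n = n₀ + ν ξ):
  D: 727.1 − 1(328.1) = 399
  F: 464.9 − 1(328.1) = 136.8
  G: 0 + 1(328.1) = 328.1
  E: 0 + 1(328.1) = 328.1

328 kmol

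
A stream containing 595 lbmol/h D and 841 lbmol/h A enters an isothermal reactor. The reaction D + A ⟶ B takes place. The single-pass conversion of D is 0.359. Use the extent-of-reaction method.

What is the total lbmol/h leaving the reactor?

1220 lbmol/h

D reacted = 0.359 × 595 = 213.6 lbmol/h; ν_D = −1, so ξ = 213.6/1 = 213.6 lbmol/h.
Outlet amounts (n = n₀ + ν ξ):
  D: 595 − 1(213.6) = 381.4
  A: 841 − 1(213.6) = 627.4
  B: 0 + 1(213.6) = 213.6
Total out = 381.4 + 627.4 + 213.6 = 1222 lbmol/h.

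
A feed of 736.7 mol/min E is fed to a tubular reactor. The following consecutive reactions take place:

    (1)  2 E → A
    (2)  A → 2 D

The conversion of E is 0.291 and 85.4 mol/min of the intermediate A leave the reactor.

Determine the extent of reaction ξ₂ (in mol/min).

Conversion of E: E consumed = 2ξ₁ = 0.291 × 736.7 → ξ₁ = 107.2 mol/min.
A balance: n_A = 0 + 1ξ₁ − 1ξ₂ = 85.4 → ξ₂ = (1·107.2 − 85.4)/1 = 21.79 mol/min.
Outlet amounts (n = n₀ + Σ ν·ξ):
  E: 736.7 − 2(107.2) = 522.3
  A: 0 + 1(107.2) − 1(21.79) = 85.4
  D: 0 + 2(21.79) = 43.58

ξ₂ = 21.8 mol/min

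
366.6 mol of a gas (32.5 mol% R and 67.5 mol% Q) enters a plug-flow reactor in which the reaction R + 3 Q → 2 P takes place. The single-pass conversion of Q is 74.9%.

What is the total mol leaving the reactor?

Q reacted = 0.749 × 247.5 = 185.3 mol; ν_Q = −3, so ξ = 185.3/3 = 61.78 mol.
Outlet amounts (n = n₀ + ν ξ):
  R: 119.1 − 1(61.78) = 57.36
  Q: 247.5 − 3(61.78) = 62.11
  P: 0 + 2(61.78) = 123.6
Total out = 57.36 + 62.11 + 123.6 = 243 mol.

243 mol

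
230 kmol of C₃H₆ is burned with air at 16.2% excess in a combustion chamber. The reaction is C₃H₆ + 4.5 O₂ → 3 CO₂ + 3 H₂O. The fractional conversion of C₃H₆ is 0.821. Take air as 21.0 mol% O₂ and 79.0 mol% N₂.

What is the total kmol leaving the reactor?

6050 kmol

Stoichiometric O₂ = 4.5 × 230 = 1035 kmol; O₂ fed = 1035 × 1.162 = 1203 kmol.
N₂ fed = 1203 × 79/21 = 4524 kmol.
Fuel reacted = 0.821 × 230 → ξ = 188.8 kmol.
Outlet (n = n₀ + ν ξ):
  C₃H₆: 230 − 1(188.8) = 41.17
  O₂: 1203 − 4.5(188.8) = 352.9
  N₂: 4524 (inert)
  CO₂: 0 + 3(188.8) = 566.5
  H₂O: 0 + 3(188.8) = 566.5
Total out = 41.17 + 352.9 + 4524 + 566.5 + 566.5 = 6051 kmol.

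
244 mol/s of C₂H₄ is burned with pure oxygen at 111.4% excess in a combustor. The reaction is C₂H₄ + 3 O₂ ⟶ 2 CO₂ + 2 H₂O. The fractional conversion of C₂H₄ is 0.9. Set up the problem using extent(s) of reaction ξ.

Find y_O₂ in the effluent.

Stoichiometric O₂ = 3 × 244 = 732 mol/s; O₂ fed = 732 × 2.114 = 1547 mol/s.
Fuel reacted = 0.9 × 244 → ξ = 219.6 mol/s.
Outlet (n = n₀ + ν ξ):
  C₂H₄: 244 − 1(219.6) = 24.4
  O₂: 1547 − 3(219.6) = 888.6
  CO₂: 0 + 2(219.6) = 439.2
  H₂O: 0 + 2(219.6) = 439.2
Total out = 1791 mol/s; y_O₂ = 888.6 / 1791 = 0.4961.

0.496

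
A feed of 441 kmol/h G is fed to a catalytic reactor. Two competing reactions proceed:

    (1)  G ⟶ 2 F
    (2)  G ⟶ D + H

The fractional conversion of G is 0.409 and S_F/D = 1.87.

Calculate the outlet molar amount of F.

Conversion of G: G consumed = 0.409 × 441 = 180.4 kmol/h = 1ξ₁ + 1ξ₂.
Selectivity: 2ξ₁ / (1ξ₂) = 1.87 → ξ₁ = 0.935 ξ₂.
Substitute: (1·0.935 + 1) ξ₂ = 180.4 → ξ₂ = 93.21 kmol/h, ξ₁ = 87.16 kmol/h.
Outlet amounts (n = n₀ + Σ ν·ξ):
  G: 441 − 1(87.16) − 1(93.21) = 260.6
  F: 0 + 2(87.16) = 174.3
  D: 0 + 1(93.21) = 93.21
  H: 0 + 1(93.21) = 93.21

174 kmol/h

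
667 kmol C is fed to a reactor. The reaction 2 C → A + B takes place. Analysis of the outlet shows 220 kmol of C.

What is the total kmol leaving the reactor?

For C: n = n₀ − 2ξ → 220 = 667 − 2ξ, giving ξ = 223.5 kmol.
Outlet amounts (n = n₀ + ν ξ):
  C: 667 − 2(223.5) = 220
  A: 0 + 1(223.5) = 223.5
  B: 0 + 1(223.5) = 223.5
Total out = 220 + 223.5 + 223.5 = 667 kmol.

667 kmol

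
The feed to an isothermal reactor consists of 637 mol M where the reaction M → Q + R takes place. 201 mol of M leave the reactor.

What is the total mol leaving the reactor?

For M: n = n₀ − 1ξ → 201 = 637 − 1ξ, giving ξ = 436 mol.
Outlet amounts (n = n₀ + ν ξ):
  M: 637 − 1(436) = 201
  Q: 0 + 1(436) = 436
  R: 0 + 1(436) = 436
Total out = 201 + 436 + 436 = 1073 mol.

1070 mol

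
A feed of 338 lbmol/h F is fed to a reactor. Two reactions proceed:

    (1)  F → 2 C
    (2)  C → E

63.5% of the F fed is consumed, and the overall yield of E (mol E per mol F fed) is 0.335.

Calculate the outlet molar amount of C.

Conversion of F: F consumed = 1ξ₁ = 0.635 × 338 → ξ₁ = 214.6 lbmol/h.
Yield of E: 1ξ₂ / 338 = 0.335 → ξ₂ = 113.2 lbmol/h.
Outlet amounts (n = n₀ + Σ ν·ξ):
  F: 338 − 1(214.6) = 123.4
  C: 0 + 2(214.6) − 1(113.2) = 316
  E: 0 + 1(113.2) = 113.2

316 lbmol/h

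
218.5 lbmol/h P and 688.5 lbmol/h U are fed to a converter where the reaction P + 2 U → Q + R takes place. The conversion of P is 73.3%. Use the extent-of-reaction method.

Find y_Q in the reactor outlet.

P reacted = 0.733 × 218.5 = 160.2 lbmol/h; ν_P = −1, so ξ = 160.2/1 = 160.2 lbmol/h.
Outlet amounts (n = n₀ + ν ξ):
  P: 218.5 − 1(160.2) = 58.34
  U: 688.5 − 2(160.2) = 368.2
  Q: 0 + 1(160.2) = 160.2
  R: 0 + 1(160.2) = 160.2
Total out = 746.8 lbmol/h; y_Q = 160.2 / 746.8 = 0.2145.

0.214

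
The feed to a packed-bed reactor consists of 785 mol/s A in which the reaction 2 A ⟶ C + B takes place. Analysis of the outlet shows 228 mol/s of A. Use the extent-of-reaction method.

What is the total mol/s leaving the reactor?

For A: n = n₀ − 2ξ → 228 = 785 − 2ξ, giving ξ = 278.5 mol/s.
Outlet amounts (n = n₀ + ν ξ):
  A: 785 − 2(278.5) = 228
  C: 0 + 1(278.5) = 278.5
  B: 0 + 1(278.5) = 278.5
Total out = 228 + 278.5 + 278.5 = 785 mol/s.

785 mol/s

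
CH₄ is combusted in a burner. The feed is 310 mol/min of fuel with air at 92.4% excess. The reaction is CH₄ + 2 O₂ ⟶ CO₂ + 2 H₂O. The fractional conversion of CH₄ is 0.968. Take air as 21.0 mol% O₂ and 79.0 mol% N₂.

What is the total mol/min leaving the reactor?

5990 mol/min

Stoichiometric O₂ = 2 × 310 = 620 mol/min; O₂ fed = 620 × 1.924 = 1193 mol/min.
N₂ fed = 1193 × 79/21 = 4488 mol/min.
Fuel reacted = 0.968 × 310 → ξ = 300.1 mol/min.
Outlet (n = n₀ + ν ξ):
  CH₄: 310 − 1(300.1) = 9.92
  O₂: 1193 − 2(300.1) = 592.7
  N₂: 4488 (inert)
  CO₂: 0 + 1(300.1) = 300.1
  H₂O: 0 + 2(300.1) = 600.2
Total out = 9.92 + 592.7 + 4488 + 300.1 + 600.2 = 5990 mol/min.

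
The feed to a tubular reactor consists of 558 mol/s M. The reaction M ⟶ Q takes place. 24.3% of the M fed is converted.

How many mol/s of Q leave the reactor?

136 mol/s

M reacted = 0.243 × 558 = 135.6 mol/s; ν_M = −1, so ξ = 135.6/1 = 135.6 mol/s.
Outlet amounts (n = n₀ + ν ξ):
  M: 558 − 1(135.6) = 422.4
  Q: 0 + 1(135.6) = 135.6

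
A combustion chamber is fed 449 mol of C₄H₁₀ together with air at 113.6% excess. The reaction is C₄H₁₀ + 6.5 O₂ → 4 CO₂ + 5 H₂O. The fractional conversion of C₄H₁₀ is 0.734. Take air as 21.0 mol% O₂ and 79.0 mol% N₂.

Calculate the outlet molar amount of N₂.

23500 mol

Stoichiometric O₂ = 6.5 × 449 = 2918 mol; O₂ fed = 2918 × 2.136 = 6234 mol.
N₂ fed = 6234 × 79/21 = 23450 mol.
Fuel reacted = 0.734 × 449 → ξ = 329.6 mol.
Outlet (n = n₀ + ν ξ):
  C₄H₁₀: 449 − 1(329.6) = 119.4
  O₂: 6234 − 6.5(329.6) = 4092
  N₂: 23450 (inert)
  CO₂: 0 + 4(329.6) = 1318
  H₂O: 0 + 5(329.6) = 1648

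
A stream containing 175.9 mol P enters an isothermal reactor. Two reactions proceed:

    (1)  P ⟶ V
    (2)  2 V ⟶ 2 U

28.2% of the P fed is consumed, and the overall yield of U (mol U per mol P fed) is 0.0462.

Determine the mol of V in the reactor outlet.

41.5 mol

Conversion of P: P consumed = 1ξ₁ = 0.282 × 175.9 → ξ₁ = 49.6 mol.
Yield of U: 2ξ₂ / 175.9 = 0.0462 → ξ₂ = 4.063 mol.
Outlet amounts (n = n₀ + Σ ν·ξ):
  P: 175.9 − 1(49.6) = 126.3
  V: 0 + 1(49.6) − 2(4.063) = 41.48
  U: 0 + 2(4.063) = 8.127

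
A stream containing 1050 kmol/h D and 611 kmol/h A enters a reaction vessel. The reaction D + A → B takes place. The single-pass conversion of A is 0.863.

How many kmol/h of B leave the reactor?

A reacted = 0.863 × 611 = 527.3 kmol/h; ν_A = −1, so ξ = 527.3/1 = 527.3 kmol/h.
Outlet amounts (n = n₀ + ν ξ):
  D: 1050 − 1(527.3) = 522.7
  A: 611 − 1(527.3) = 83.71
  B: 0 + 1(527.3) = 527.3

527 kmol/h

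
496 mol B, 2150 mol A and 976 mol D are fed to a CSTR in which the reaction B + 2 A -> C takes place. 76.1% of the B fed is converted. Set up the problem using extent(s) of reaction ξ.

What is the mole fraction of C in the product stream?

0.132

B reacted = 0.761 × 496 = 377.5 mol; ν_B = −1, so ξ = 377.5/1 = 377.5 mol.
Outlet amounts (n = n₀ + ν ξ):
  B: 496 − 1(377.5) = 118.5
  A: 2150 − 2(377.5) = 1395
  C: 0 + 1(377.5) = 377.5
  D: 976 (inert)
Total out = 2867 mol; y_C = 377.5 / 2867 = 0.1317.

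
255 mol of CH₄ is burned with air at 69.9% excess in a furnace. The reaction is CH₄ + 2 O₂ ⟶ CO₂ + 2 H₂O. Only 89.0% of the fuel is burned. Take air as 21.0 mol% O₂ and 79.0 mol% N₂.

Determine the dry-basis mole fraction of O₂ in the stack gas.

0.105

Stoichiometric O₂ = 2 × 255 = 510 mol; O₂ fed = 510 × 1.699 = 866.5 mol.
N₂ fed = 866.5 × 79/21 = 3260 mol.
Fuel reacted = 0.89 × 255 → ξ = 227 mol.
Outlet (n = n₀ + ν ξ):
  CH₄: 255 − 1(227) = 28.05
  O₂: 866.5 − 2(227) = 412.6
  N₂: 3260 (inert)
  CO₂: 0 + 1(227) = 227
  H₂O: 0 + 2(227) = 453.9
Dry total = 3927 mol; y_O₂ (dry) = 412.6 / 3927 = 0.1051.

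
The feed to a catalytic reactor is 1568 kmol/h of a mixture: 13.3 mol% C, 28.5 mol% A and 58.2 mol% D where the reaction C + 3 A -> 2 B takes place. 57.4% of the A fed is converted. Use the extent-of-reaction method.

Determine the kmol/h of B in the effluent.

A reacted = 0.574 × 446.9 = 256.5 kmol/h; ν_A = −3, so ξ = 256.5/3 = 85.5 kmol/h.
Outlet amounts (n = n₀ + ν ξ):
  C: 208.5 − 1(85.5) = 123
  A: 446.9 − 3(85.5) = 190.4
  B: 0 + 2(85.5) = 171
  D: 912.6 (inert)

171 kmol/h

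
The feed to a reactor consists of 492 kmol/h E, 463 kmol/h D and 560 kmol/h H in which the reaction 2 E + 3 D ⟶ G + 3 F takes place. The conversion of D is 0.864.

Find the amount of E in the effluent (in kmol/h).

D reacted = 0.864 × 463 = 400 kmol/h; ν_D = −3, so ξ = 400/3 = 133.3 kmol/h.
Outlet amounts (n = n₀ + ν ξ):
  E: 492 − 2(133.3) = 225.3
  D: 463 − 3(133.3) = 62.97
  G: 0 + 1(133.3) = 133.3
  F: 0 + 3(133.3) = 400
  H: 560 (inert)

225 kmol/h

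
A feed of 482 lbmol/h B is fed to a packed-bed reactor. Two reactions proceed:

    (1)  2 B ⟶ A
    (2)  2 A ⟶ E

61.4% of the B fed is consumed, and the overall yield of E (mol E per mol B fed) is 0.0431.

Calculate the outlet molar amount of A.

Conversion of B: B consumed = 2ξ₁ = 0.614 × 482 → ξ₁ = 148 lbmol/h.
Yield of E: 1ξ₂ / 482 = 0.0431 → ξ₂ = 20.77 lbmol/h.
Outlet amounts (n = n₀ + Σ ν·ξ):
  B: 482 − 2(148) = 186.1
  A: 0 + 1(148) − 2(20.77) = 106.4
  E: 0 + 1(20.77) = 20.77

106 lbmol/h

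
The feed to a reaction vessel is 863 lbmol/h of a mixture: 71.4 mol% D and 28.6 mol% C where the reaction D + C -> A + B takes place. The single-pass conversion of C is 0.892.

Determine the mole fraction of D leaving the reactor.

0.459

C reacted = 0.892 × 246.8 = 220.2 lbmol/h; ν_C = −1, so ξ = 220.2/1 = 220.2 lbmol/h.
Outlet amounts (n = n₀ + ν ξ):
  D: 616.2 − 1(220.2) = 396
  C: 246.8 − 1(220.2) = 26.66
  A: 0 + 1(220.2) = 220.2
  B: 0 + 1(220.2) = 220.2
Total out = 863 lbmol/h; y_D = 396 / 863 = 0.4589.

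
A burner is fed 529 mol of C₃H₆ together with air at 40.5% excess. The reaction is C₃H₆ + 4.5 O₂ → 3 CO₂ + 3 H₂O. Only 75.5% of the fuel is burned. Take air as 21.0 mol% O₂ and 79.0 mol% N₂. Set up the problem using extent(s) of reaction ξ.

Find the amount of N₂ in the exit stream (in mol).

12600 mol

Stoichiometric O₂ = 4.5 × 529 = 2380 mol; O₂ fed = 2380 × 1.405 = 3345 mol.
N₂ fed = 3345 × 79/21 = 12580 mol.
Fuel reacted = 0.755 × 529 → ξ = 399.4 mol.
Outlet (n = n₀ + ν ξ):
  C₃H₆: 529 − 1(399.4) = 129.6
  O₂: 3345 − 4.5(399.4) = 1547
  N₂: 12580 (inert)
  CO₂: 0 + 3(399.4) = 1198
  H₂O: 0 + 3(399.4) = 1198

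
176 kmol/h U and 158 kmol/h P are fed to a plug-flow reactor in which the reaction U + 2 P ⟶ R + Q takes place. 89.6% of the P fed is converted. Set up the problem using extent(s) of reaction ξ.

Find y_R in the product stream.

P reacted = 0.896 × 158 = 141.6 kmol/h; ν_P = −2, so ξ = 141.6/2 = 70.78 kmol/h.
Outlet amounts (n = n₀ + ν ξ):
  U: 176 − 1(70.78) = 105.2
  P: 158 − 2(70.78) = 16.43
  R: 0 + 1(70.78) = 70.78
  Q: 0 + 1(70.78) = 70.78
Total out = 263.2 kmol/h; y_R = 70.78 / 263.2 = 0.2689.

0.269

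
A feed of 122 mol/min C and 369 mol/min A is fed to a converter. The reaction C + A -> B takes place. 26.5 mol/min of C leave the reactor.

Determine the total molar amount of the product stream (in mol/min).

For C: n = n₀ − 1ξ → 26.5 = 122 − 1ξ, giving ξ = 95.5 mol/min.
Outlet amounts (n = n₀ + ν ξ):
  C: 122 − 1(95.5) = 26.5
  A: 369 − 1(95.5) = 273.5
  B: 0 + 1(95.5) = 95.5
Total out = 26.5 + 273.5 + 95.5 = 395.5 mol/min.

396 mol/min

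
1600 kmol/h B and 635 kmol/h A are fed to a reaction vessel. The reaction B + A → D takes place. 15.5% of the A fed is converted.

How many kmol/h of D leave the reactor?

98.4 kmol/h

A reacted = 0.155 × 635 = 98.42 kmol/h; ν_A = −1, so ξ = 98.42/1 = 98.42 kmol/h.
Outlet amounts (n = n₀ + ν ξ):
  B: 1600 − 1(98.42) = 1502
  A: 635 − 1(98.42) = 536.6
  D: 0 + 1(98.42) = 98.42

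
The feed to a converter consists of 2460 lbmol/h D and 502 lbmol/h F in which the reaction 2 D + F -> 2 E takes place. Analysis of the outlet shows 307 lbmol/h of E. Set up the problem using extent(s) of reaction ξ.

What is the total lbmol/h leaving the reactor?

For E: n = n₀ + 2ξ → 307 = 0 + 2ξ, giving ξ = 153.5 lbmol/h.
Outlet amounts (n = n₀ + ν ξ):
  D: 2460 − 2(153.5) = 2153
  F: 502 − 1(153.5) = 348.5
  E: 0 + 2(153.5) = 307
Total out = 2153 + 348.5 + 307 = 2808 lbmol/h.

2810 lbmol/h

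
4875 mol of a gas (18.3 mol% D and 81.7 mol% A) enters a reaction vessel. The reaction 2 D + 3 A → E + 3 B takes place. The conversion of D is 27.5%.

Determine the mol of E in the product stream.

D reacted = 0.275 × 892.1 = 245.3 mol; ν_D = −2, so ξ = 245.3/2 = 122.7 mol.
Outlet amounts (n = n₀ + ν ξ):
  D: 892.1 − 2(122.7) = 646.8
  A: 3983 − 3(122.7) = 3615
  E: 0 + 1(122.7) = 122.7
  B: 0 + 3(122.7) = 368

123 mol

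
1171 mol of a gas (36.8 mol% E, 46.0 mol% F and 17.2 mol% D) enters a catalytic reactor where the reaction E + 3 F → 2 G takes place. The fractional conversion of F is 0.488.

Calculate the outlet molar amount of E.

343 mol

F reacted = 0.488 × 538.7 = 262.9 mol; ν_F = −3, so ξ = 262.9/3 = 87.62 mol.
Outlet amounts (n = n₀ + ν ξ):
  E: 430.9 − 1(87.62) = 343.3
  F: 538.7 − 3(87.62) = 275.8
  G: 0 + 2(87.62) = 175.2
  D: 201.4 (inert)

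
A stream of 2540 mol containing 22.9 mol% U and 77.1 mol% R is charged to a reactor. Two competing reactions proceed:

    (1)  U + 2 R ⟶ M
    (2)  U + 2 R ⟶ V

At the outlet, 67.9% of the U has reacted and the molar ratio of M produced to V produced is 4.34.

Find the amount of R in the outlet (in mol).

Conversion of U: U consumed = 0.679 × 581.7 = 394.9 mol = 1ξ₁ + 1ξ₂.
Selectivity: 1ξ₁ / (1ξ₂) = 4.34 → ξ₁ = 4.34 ξ₂.
Substitute: (1·4.34 + 1) ξ₂ = 394.9 → ξ₂ = 73.96 mol, ξ₁ = 321 mol.
Outlet amounts (n = n₀ + Σ ν·ξ):
  U: 581.7 − 1(321) − 1(73.96) = 186.7
  R: 1958 − 2(321) − 2(73.96) = 1168
  M: 0 + 1(321) = 321
  V: 0 + 1(73.96) = 73.96

1170 mol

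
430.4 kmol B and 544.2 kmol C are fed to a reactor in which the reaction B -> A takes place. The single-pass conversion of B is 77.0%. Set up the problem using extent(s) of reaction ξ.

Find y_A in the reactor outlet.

B reacted = 0.77 × 430.4 = 331.4 kmol; ν_B = −1, so ξ = 331.4/1 = 331.4 kmol.
Outlet amounts (n = n₀ + ν ξ):
  B: 430.4 − 1(331.4) = 98.99
  A: 0 + 1(331.4) = 331.4
  C: 544.2 (inert)
Total out = 974.6 kmol; y_A = 331.4 / 974.6 = 0.34.

0.34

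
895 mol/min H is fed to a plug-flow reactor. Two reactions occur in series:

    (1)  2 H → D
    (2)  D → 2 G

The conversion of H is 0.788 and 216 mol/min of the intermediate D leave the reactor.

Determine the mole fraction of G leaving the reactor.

Conversion of H: H consumed = 2ξ₁ = 0.788 × 895 → ξ₁ = 352.6 mol/min.
D balance: n_D = 0 + 1ξ₁ − 1ξ₂ = 216 → ξ₂ = (1·352.6 − 216)/1 = 136.6 mol/min.
Outlet amounts (n = n₀ + Σ ν·ξ):
  H: 895 − 2(352.6) = 189.7
  D: 0 + 1(352.6) − 1(136.6) = 216
  G: 0 + 2(136.6) = 273.3
Total out = 679 mol/min; y_G = 273.3 / 679 = 0.4024.

0.402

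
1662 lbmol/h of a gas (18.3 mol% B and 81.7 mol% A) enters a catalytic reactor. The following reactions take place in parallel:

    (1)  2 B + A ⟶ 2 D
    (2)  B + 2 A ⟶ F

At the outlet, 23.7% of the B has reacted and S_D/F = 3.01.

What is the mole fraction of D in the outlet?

Conversion of B: B consumed = 0.237 × 304.1 = 72.08 lbmol/h = 2ξ₁ + 1ξ₂.
Selectivity: 2ξ₁ / (1ξ₂) = 3.01 → ξ₁ = 1.505 ξ₂.
Substitute: (2·1.505 + 1) ξ₂ = 72.08 → ξ₂ = 17.98 lbmol/h, ξ₁ = 27.05 lbmol/h.
Outlet amounts (n = n₀ + Σ ν·ξ):
  B: 304.1 − 2(27.05) − 1(17.98) = 232.1
  A: 1358 − 1(27.05) − 2(17.98) = 1295
  D: 0 + 2(27.05) = 54.11
  F: 0 + 1(17.98) = 17.98
Total out = 1599 lbmol/h; y_D = 54.11 / 1599 = 0.03384.

0.0338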